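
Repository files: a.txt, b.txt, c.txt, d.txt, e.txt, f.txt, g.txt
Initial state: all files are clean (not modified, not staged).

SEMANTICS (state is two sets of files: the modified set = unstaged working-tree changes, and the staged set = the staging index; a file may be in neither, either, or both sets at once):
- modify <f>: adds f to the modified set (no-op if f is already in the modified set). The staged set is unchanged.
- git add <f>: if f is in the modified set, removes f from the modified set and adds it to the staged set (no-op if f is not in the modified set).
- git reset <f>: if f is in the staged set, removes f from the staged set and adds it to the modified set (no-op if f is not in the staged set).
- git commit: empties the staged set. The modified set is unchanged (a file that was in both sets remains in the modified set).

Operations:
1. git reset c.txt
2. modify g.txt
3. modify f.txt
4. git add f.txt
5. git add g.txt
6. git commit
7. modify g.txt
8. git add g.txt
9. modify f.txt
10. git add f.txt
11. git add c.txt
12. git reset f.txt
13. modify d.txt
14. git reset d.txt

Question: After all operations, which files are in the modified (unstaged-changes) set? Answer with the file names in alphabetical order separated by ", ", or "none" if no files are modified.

Answer: d.txt, f.txt

Derivation:
After op 1 (git reset c.txt): modified={none} staged={none}
After op 2 (modify g.txt): modified={g.txt} staged={none}
After op 3 (modify f.txt): modified={f.txt, g.txt} staged={none}
After op 4 (git add f.txt): modified={g.txt} staged={f.txt}
After op 5 (git add g.txt): modified={none} staged={f.txt, g.txt}
After op 6 (git commit): modified={none} staged={none}
After op 7 (modify g.txt): modified={g.txt} staged={none}
After op 8 (git add g.txt): modified={none} staged={g.txt}
After op 9 (modify f.txt): modified={f.txt} staged={g.txt}
After op 10 (git add f.txt): modified={none} staged={f.txt, g.txt}
After op 11 (git add c.txt): modified={none} staged={f.txt, g.txt}
After op 12 (git reset f.txt): modified={f.txt} staged={g.txt}
After op 13 (modify d.txt): modified={d.txt, f.txt} staged={g.txt}
After op 14 (git reset d.txt): modified={d.txt, f.txt} staged={g.txt}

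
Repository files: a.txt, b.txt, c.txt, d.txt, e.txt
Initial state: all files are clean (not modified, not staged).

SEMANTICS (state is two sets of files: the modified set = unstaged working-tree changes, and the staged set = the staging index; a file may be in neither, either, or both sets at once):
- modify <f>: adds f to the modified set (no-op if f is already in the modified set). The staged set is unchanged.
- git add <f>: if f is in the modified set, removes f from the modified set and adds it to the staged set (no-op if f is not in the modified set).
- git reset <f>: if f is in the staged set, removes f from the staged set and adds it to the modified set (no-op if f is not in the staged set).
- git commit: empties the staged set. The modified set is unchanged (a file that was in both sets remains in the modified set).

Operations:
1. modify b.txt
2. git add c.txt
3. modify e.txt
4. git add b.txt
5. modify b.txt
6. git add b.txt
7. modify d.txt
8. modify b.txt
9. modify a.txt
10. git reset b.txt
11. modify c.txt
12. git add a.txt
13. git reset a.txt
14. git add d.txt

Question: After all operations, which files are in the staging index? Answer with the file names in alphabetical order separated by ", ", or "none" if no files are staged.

After op 1 (modify b.txt): modified={b.txt} staged={none}
After op 2 (git add c.txt): modified={b.txt} staged={none}
After op 3 (modify e.txt): modified={b.txt, e.txt} staged={none}
After op 4 (git add b.txt): modified={e.txt} staged={b.txt}
After op 5 (modify b.txt): modified={b.txt, e.txt} staged={b.txt}
After op 6 (git add b.txt): modified={e.txt} staged={b.txt}
After op 7 (modify d.txt): modified={d.txt, e.txt} staged={b.txt}
After op 8 (modify b.txt): modified={b.txt, d.txt, e.txt} staged={b.txt}
After op 9 (modify a.txt): modified={a.txt, b.txt, d.txt, e.txt} staged={b.txt}
After op 10 (git reset b.txt): modified={a.txt, b.txt, d.txt, e.txt} staged={none}
After op 11 (modify c.txt): modified={a.txt, b.txt, c.txt, d.txt, e.txt} staged={none}
After op 12 (git add a.txt): modified={b.txt, c.txt, d.txt, e.txt} staged={a.txt}
After op 13 (git reset a.txt): modified={a.txt, b.txt, c.txt, d.txt, e.txt} staged={none}
After op 14 (git add d.txt): modified={a.txt, b.txt, c.txt, e.txt} staged={d.txt}

Answer: d.txt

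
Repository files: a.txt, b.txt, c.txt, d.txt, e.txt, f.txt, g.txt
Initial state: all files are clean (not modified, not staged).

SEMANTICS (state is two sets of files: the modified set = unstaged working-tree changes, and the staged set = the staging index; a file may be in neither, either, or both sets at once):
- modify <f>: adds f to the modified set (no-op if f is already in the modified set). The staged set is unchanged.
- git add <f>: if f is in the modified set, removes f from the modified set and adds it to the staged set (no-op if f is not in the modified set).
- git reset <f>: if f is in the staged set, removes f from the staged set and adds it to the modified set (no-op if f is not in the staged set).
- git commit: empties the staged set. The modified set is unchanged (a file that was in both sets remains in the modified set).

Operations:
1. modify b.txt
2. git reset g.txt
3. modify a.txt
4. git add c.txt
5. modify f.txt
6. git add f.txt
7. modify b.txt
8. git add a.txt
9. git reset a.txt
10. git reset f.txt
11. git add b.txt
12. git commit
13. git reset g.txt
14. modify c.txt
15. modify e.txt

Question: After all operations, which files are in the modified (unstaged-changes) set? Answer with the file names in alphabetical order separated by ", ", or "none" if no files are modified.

After op 1 (modify b.txt): modified={b.txt} staged={none}
After op 2 (git reset g.txt): modified={b.txt} staged={none}
After op 3 (modify a.txt): modified={a.txt, b.txt} staged={none}
After op 4 (git add c.txt): modified={a.txt, b.txt} staged={none}
After op 5 (modify f.txt): modified={a.txt, b.txt, f.txt} staged={none}
After op 6 (git add f.txt): modified={a.txt, b.txt} staged={f.txt}
After op 7 (modify b.txt): modified={a.txt, b.txt} staged={f.txt}
After op 8 (git add a.txt): modified={b.txt} staged={a.txt, f.txt}
After op 9 (git reset a.txt): modified={a.txt, b.txt} staged={f.txt}
After op 10 (git reset f.txt): modified={a.txt, b.txt, f.txt} staged={none}
After op 11 (git add b.txt): modified={a.txt, f.txt} staged={b.txt}
After op 12 (git commit): modified={a.txt, f.txt} staged={none}
After op 13 (git reset g.txt): modified={a.txt, f.txt} staged={none}
After op 14 (modify c.txt): modified={a.txt, c.txt, f.txt} staged={none}
After op 15 (modify e.txt): modified={a.txt, c.txt, e.txt, f.txt} staged={none}

Answer: a.txt, c.txt, e.txt, f.txt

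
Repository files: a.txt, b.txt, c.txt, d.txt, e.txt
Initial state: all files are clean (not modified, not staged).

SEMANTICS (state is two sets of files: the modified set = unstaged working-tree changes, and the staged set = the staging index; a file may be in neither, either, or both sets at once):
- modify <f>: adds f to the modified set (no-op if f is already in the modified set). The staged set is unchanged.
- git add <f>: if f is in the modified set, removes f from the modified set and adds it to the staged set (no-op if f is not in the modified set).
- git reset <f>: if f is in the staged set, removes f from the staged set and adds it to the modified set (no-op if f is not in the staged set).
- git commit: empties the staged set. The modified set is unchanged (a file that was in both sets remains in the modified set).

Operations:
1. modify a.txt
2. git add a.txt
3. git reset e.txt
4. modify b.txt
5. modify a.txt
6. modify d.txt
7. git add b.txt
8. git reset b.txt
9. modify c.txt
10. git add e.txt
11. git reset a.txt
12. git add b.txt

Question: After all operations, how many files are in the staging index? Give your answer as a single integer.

After op 1 (modify a.txt): modified={a.txt} staged={none}
After op 2 (git add a.txt): modified={none} staged={a.txt}
After op 3 (git reset e.txt): modified={none} staged={a.txt}
After op 4 (modify b.txt): modified={b.txt} staged={a.txt}
After op 5 (modify a.txt): modified={a.txt, b.txt} staged={a.txt}
After op 6 (modify d.txt): modified={a.txt, b.txt, d.txt} staged={a.txt}
After op 7 (git add b.txt): modified={a.txt, d.txt} staged={a.txt, b.txt}
After op 8 (git reset b.txt): modified={a.txt, b.txt, d.txt} staged={a.txt}
After op 9 (modify c.txt): modified={a.txt, b.txt, c.txt, d.txt} staged={a.txt}
After op 10 (git add e.txt): modified={a.txt, b.txt, c.txt, d.txt} staged={a.txt}
After op 11 (git reset a.txt): modified={a.txt, b.txt, c.txt, d.txt} staged={none}
After op 12 (git add b.txt): modified={a.txt, c.txt, d.txt} staged={b.txt}
Final staged set: {b.txt} -> count=1

Answer: 1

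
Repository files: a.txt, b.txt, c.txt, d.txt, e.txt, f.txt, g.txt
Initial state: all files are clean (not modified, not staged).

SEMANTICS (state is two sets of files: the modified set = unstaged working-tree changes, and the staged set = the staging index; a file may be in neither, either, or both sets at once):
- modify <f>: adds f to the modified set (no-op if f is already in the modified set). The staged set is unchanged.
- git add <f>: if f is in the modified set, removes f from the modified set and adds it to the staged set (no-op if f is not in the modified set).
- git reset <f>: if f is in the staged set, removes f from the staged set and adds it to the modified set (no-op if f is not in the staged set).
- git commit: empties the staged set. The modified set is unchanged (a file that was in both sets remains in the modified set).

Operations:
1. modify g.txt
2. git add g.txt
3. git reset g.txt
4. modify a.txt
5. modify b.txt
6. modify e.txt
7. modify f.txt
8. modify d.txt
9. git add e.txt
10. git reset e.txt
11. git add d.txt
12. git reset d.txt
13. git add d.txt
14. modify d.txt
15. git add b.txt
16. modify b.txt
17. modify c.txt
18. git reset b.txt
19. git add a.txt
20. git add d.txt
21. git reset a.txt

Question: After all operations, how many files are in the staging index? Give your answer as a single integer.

After op 1 (modify g.txt): modified={g.txt} staged={none}
After op 2 (git add g.txt): modified={none} staged={g.txt}
After op 3 (git reset g.txt): modified={g.txt} staged={none}
After op 4 (modify a.txt): modified={a.txt, g.txt} staged={none}
After op 5 (modify b.txt): modified={a.txt, b.txt, g.txt} staged={none}
After op 6 (modify e.txt): modified={a.txt, b.txt, e.txt, g.txt} staged={none}
After op 7 (modify f.txt): modified={a.txt, b.txt, e.txt, f.txt, g.txt} staged={none}
After op 8 (modify d.txt): modified={a.txt, b.txt, d.txt, e.txt, f.txt, g.txt} staged={none}
After op 9 (git add e.txt): modified={a.txt, b.txt, d.txt, f.txt, g.txt} staged={e.txt}
After op 10 (git reset e.txt): modified={a.txt, b.txt, d.txt, e.txt, f.txt, g.txt} staged={none}
After op 11 (git add d.txt): modified={a.txt, b.txt, e.txt, f.txt, g.txt} staged={d.txt}
After op 12 (git reset d.txt): modified={a.txt, b.txt, d.txt, e.txt, f.txt, g.txt} staged={none}
After op 13 (git add d.txt): modified={a.txt, b.txt, e.txt, f.txt, g.txt} staged={d.txt}
After op 14 (modify d.txt): modified={a.txt, b.txt, d.txt, e.txt, f.txt, g.txt} staged={d.txt}
After op 15 (git add b.txt): modified={a.txt, d.txt, e.txt, f.txt, g.txt} staged={b.txt, d.txt}
After op 16 (modify b.txt): modified={a.txt, b.txt, d.txt, e.txt, f.txt, g.txt} staged={b.txt, d.txt}
After op 17 (modify c.txt): modified={a.txt, b.txt, c.txt, d.txt, e.txt, f.txt, g.txt} staged={b.txt, d.txt}
After op 18 (git reset b.txt): modified={a.txt, b.txt, c.txt, d.txt, e.txt, f.txt, g.txt} staged={d.txt}
After op 19 (git add a.txt): modified={b.txt, c.txt, d.txt, e.txt, f.txt, g.txt} staged={a.txt, d.txt}
After op 20 (git add d.txt): modified={b.txt, c.txt, e.txt, f.txt, g.txt} staged={a.txt, d.txt}
After op 21 (git reset a.txt): modified={a.txt, b.txt, c.txt, e.txt, f.txt, g.txt} staged={d.txt}
Final staged set: {d.txt} -> count=1

Answer: 1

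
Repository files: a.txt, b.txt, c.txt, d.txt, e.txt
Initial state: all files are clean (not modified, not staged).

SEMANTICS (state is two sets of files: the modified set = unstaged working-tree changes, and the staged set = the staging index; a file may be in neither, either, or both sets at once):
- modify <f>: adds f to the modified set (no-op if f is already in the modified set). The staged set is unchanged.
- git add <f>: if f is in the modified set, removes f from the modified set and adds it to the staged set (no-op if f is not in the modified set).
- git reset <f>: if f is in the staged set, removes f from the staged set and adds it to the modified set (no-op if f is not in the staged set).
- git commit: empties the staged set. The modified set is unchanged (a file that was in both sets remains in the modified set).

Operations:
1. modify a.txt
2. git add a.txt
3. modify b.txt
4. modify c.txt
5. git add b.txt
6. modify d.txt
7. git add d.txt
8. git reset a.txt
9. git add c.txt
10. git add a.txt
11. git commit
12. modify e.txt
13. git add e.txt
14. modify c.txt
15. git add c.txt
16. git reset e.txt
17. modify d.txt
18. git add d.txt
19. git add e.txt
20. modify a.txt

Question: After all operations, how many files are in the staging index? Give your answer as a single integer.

After op 1 (modify a.txt): modified={a.txt} staged={none}
After op 2 (git add a.txt): modified={none} staged={a.txt}
After op 3 (modify b.txt): modified={b.txt} staged={a.txt}
After op 4 (modify c.txt): modified={b.txt, c.txt} staged={a.txt}
After op 5 (git add b.txt): modified={c.txt} staged={a.txt, b.txt}
After op 6 (modify d.txt): modified={c.txt, d.txt} staged={a.txt, b.txt}
After op 7 (git add d.txt): modified={c.txt} staged={a.txt, b.txt, d.txt}
After op 8 (git reset a.txt): modified={a.txt, c.txt} staged={b.txt, d.txt}
After op 9 (git add c.txt): modified={a.txt} staged={b.txt, c.txt, d.txt}
After op 10 (git add a.txt): modified={none} staged={a.txt, b.txt, c.txt, d.txt}
After op 11 (git commit): modified={none} staged={none}
After op 12 (modify e.txt): modified={e.txt} staged={none}
After op 13 (git add e.txt): modified={none} staged={e.txt}
After op 14 (modify c.txt): modified={c.txt} staged={e.txt}
After op 15 (git add c.txt): modified={none} staged={c.txt, e.txt}
After op 16 (git reset e.txt): modified={e.txt} staged={c.txt}
After op 17 (modify d.txt): modified={d.txt, e.txt} staged={c.txt}
After op 18 (git add d.txt): modified={e.txt} staged={c.txt, d.txt}
After op 19 (git add e.txt): modified={none} staged={c.txt, d.txt, e.txt}
After op 20 (modify a.txt): modified={a.txt} staged={c.txt, d.txt, e.txt}
Final staged set: {c.txt, d.txt, e.txt} -> count=3

Answer: 3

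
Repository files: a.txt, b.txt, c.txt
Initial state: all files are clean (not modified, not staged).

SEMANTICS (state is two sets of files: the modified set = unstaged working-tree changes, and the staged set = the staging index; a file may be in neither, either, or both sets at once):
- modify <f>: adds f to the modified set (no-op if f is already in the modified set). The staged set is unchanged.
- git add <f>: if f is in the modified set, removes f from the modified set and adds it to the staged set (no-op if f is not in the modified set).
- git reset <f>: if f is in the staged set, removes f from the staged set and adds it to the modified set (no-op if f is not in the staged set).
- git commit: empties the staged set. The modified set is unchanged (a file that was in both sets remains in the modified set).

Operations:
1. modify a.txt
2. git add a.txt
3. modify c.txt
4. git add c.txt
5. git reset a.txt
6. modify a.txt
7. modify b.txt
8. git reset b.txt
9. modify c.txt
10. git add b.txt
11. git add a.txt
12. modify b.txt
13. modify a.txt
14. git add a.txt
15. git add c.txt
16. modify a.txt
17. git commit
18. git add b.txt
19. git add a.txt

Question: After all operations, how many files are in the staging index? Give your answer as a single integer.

After op 1 (modify a.txt): modified={a.txt} staged={none}
After op 2 (git add a.txt): modified={none} staged={a.txt}
After op 3 (modify c.txt): modified={c.txt} staged={a.txt}
After op 4 (git add c.txt): modified={none} staged={a.txt, c.txt}
After op 5 (git reset a.txt): modified={a.txt} staged={c.txt}
After op 6 (modify a.txt): modified={a.txt} staged={c.txt}
After op 7 (modify b.txt): modified={a.txt, b.txt} staged={c.txt}
After op 8 (git reset b.txt): modified={a.txt, b.txt} staged={c.txt}
After op 9 (modify c.txt): modified={a.txt, b.txt, c.txt} staged={c.txt}
After op 10 (git add b.txt): modified={a.txt, c.txt} staged={b.txt, c.txt}
After op 11 (git add a.txt): modified={c.txt} staged={a.txt, b.txt, c.txt}
After op 12 (modify b.txt): modified={b.txt, c.txt} staged={a.txt, b.txt, c.txt}
After op 13 (modify a.txt): modified={a.txt, b.txt, c.txt} staged={a.txt, b.txt, c.txt}
After op 14 (git add a.txt): modified={b.txt, c.txt} staged={a.txt, b.txt, c.txt}
After op 15 (git add c.txt): modified={b.txt} staged={a.txt, b.txt, c.txt}
After op 16 (modify a.txt): modified={a.txt, b.txt} staged={a.txt, b.txt, c.txt}
After op 17 (git commit): modified={a.txt, b.txt} staged={none}
After op 18 (git add b.txt): modified={a.txt} staged={b.txt}
After op 19 (git add a.txt): modified={none} staged={a.txt, b.txt}
Final staged set: {a.txt, b.txt} -> count=2

Answer: 2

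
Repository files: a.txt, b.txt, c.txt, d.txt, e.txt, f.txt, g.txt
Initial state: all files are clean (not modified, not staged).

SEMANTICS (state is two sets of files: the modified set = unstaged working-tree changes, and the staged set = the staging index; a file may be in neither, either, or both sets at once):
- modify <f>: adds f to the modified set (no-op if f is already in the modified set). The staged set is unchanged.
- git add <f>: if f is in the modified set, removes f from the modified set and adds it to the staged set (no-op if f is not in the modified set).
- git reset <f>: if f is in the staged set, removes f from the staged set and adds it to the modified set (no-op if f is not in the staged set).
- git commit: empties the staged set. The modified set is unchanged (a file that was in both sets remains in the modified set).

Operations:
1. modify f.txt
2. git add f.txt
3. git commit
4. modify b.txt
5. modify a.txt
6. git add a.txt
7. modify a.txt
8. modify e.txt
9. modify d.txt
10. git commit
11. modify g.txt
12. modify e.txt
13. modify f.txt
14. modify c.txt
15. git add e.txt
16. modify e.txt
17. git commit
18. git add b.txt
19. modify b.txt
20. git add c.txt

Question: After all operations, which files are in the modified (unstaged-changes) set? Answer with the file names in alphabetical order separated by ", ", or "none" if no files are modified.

Answer: a.txt, b.txt, d.txt, e.txt, f.txt, g.txt

Derivation:
After op 1 (modify f.txt): modified={f.txt} staged={none}
After op 2 (git add f.txt): modified={none} staged={f.txt}
After op 3 (git commit): modified={none} staged={none}
After op 4 (modify b.txt): modified={b.txt} staged={none}
After op 5 (modify a.txt): modified={a.txt, b.txt} staged={none}
After op 6 (git add a.txt): modified={b.txt} staged={a.txt}
After op 7 (modify a.txt): modified={a.txt, b.txt} staged={a.txt}
After op 8 (modify e.txt): modified={a.txt, b.txt, e.txt} staged={a.txt}
After op 9 (modify d.txt): modified={a.txt, b.txt, d.txt, e.txt} staged={a.txt}
After op 10 (git commit): modified={a.txt, b.txt, d.txt, e.txt} staged={none}
After op 11 (modify g.txt): modified={a.txt, b.txt, d.txt, e.txt, g.txt} staged={none}
After op 12 (modify e.txt): modified={a.txt, b.txt, d.txt, e.txt, g.txt} staged={none}
After op 13 (modify f.txt): modified={a.txt, b.txt, d.txt, e.txt, f.txt, g.txt} staged={none}
After op 14 (modify c.txt): modified={a.txt, b.txt, c.txt, d.txt, e.txt, f.txt, g.txt} staged={none}
After op 15 (git add e.txt): modified={a.txt, b.txt, c.txt, d.txt, f.txt, g.txt} staged={e.txt}
After op 16 (modify e.txt): modified={a.txt, b.txt, c.txt, d.txt, e.txt, f.txt, g.txt} staged={e.txt}
After op 17 (git commit): modified={a.txt, b.txt, c.txt, d.txt, e.txt, f.txt, g.txt} staged={none}
After op 18 (git add b.txt): modified={a.txt, c.txt, d.txt, e.txt, f.txt, g.txt} staged={b.txt}
After op 19 (modify b.txt): modified={a.txt, b.txt, c.txt, d.txt, e.txt, f.txt, g.txt} staged={b.txt}
After op 20 (git add c.txt): modified={a.txt, b.txt, d.txt, e.txt, f.txt, g.txt} staged={b.txt, c.txt}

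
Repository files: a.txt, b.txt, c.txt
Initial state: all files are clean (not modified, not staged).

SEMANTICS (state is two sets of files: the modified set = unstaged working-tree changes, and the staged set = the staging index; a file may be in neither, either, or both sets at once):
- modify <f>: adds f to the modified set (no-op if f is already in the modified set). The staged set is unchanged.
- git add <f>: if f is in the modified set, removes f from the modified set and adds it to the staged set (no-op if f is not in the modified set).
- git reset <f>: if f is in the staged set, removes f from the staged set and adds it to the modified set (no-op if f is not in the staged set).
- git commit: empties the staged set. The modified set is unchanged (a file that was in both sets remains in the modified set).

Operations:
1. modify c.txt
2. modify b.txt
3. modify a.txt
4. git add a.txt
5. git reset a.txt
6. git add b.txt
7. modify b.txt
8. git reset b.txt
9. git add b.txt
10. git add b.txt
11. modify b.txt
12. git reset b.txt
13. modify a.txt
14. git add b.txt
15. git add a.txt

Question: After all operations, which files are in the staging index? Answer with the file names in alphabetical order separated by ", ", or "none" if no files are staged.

After op 1 (modify c.txt): modified={c.txt} staged={none}
After op 2 (modify b.txt): modified={b.txt, c.txt} staged={none}
After op 3 (modify a.txt): modified={a.txt, b.txt, c.txt} staged={none}
After op 4 (git add a.txt): modified={b.txt, c.txt} staged={a.txt}
After op 5 (git reset a.txt): modified={a.txt, b.txt, c.txt} staged={none}
After op 6 (git add b.txt): modified={a.txt, c.txt} staged={b.txt}
After op 7 (modify b.txt): modified={a.txt, b.txt, c.txt} staged={b.txt}
After op 8 (git reset b.txt): modified={a.txt, b.txt, c.txt} staged={none}
After op 9 (git add b.txt): modified={a.txt, c.txt} staged={b.txt}
After op 10 (git add b.txt): modified={a.txt, c.txt} staged={b.txt}
After op 11 (modify b.txt): modified={a.txt, b.txt, c.txt} staged={b.txt}
After op 12 (git reset b.txt): modified={a.txt, b.txt, c.txt} staged={none}
After op 13 (modify a.txt): modified={a.txt, b.txt, c.txt} staged={none}
After op 14 (git add b.txt): modified={a.txt, c.txt} staged={b.txt}
After op 15 (git add a.txt): modified={c.txt} staged={a.txt, b.txt}

Answer: a.txt, b.txt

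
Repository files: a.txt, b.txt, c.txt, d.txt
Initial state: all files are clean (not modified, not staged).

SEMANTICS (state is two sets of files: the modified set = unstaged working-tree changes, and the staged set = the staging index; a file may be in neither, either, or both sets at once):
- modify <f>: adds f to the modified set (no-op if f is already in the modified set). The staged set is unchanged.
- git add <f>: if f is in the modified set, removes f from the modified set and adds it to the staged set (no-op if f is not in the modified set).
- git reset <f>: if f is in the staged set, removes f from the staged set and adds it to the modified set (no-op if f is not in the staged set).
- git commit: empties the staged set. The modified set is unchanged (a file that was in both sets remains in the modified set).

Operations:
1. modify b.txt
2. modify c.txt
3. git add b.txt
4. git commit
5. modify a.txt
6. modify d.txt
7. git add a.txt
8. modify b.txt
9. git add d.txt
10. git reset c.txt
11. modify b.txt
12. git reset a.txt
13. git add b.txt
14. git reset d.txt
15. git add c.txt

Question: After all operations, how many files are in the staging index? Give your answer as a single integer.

Answer: 2

Derivation:
After op 1 (modify b.txt): modified={b.txt} staged={none}
After op 2 (modify c.txt): modified={b.txt, c.txt} staged={none}
After op 3 (git add b.txt): modified={c.txt} staged={b.txt}
After op 4 (git commit): modified={c.txt} staged={none}
After op 5 (modify a.txt): modified={a.txt, c.txt} staged={none}
After op 6 (modify d.txt): modified={a.txt, c.txt, d.txt} staged={none}
After op 7 (git add a.txt): modified={c.txt, d.txt} staged={a.txt}
After op 8 (modify b.txt): modified={b.txt, c.txt, d.txt} staged={a.txt}
After op 9 (git add d.txt): modified={b.txt, c.txt} staged={a.txt, d.txt}
After op 10 (git reset c.txt): modified={b.txt, c.txt} staged={a.txt, d.txt}
After op 11 (modify b.txt): modified={b.txt, c.txt} staged={a.txt, d.txt}
After op 12 (git reset a.txt): modified={a.txt, b.txt, c.txt} staged={d.txt}
After op 13 (git add b.txt): modified={a.txt, c.txt} staged={b.txt, d.txt}
After op 14 (git reset d.txt): modified={a.txt, c.txt, d.txt} staged={b.txt}
After op 15 (git add c.txt): modified={a.txt, d.txt} staged={b.txt, c.txt}
Final staged set: {b.txt, c.txt} -> count=2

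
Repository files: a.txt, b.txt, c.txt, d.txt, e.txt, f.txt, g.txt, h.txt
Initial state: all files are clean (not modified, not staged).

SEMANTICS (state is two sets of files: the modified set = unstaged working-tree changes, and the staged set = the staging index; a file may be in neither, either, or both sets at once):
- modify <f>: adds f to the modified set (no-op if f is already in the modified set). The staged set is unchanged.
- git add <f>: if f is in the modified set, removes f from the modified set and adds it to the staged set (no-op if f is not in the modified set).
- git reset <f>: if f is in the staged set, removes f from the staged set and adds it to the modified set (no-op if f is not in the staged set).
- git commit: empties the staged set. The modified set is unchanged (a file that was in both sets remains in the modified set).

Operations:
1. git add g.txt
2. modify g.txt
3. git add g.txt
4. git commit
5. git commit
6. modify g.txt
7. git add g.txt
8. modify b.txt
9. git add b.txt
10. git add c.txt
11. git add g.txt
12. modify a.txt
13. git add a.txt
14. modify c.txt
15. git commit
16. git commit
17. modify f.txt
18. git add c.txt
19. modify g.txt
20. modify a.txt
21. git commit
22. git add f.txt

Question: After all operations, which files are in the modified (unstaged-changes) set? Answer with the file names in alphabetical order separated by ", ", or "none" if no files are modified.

After op 1 (git add g.txt): modified={none} staged={none}
After op 2 (modify g.txt): modified={g.txt} staged={none}
After op 3 (git add g.txt): modified={none} staged={g.txt}
After op 4 (git commit): modified={none} staged={none}
After op 5 (git commit): modified={none} staged={none}
After op 6 (modify g.txt): modified={g.txt} staged={none}
After op 7 (git add g.txt): modified={none} staged={g.txt}
After op 8 (modify b.txt): modified={b.txt} staged={g.txt}
After op 9 (git add b.txt): modified={none} staged={b.txt, g.txt}
After op 10 (git add c.txt): modified={none} staged={b.txt, g.txt}
After op 11 (git add g.txt): modified={none} staged={b.txt, g.txt}
After op 12 (modify a.txt): modified={a.txt} staged={b.txt, g.txt}
After op 13 (git add a.txt): modified={none} staged={a.txt, b.txt, g.txt}
After op 14 (modify c.txt): modified={c.txt} staged={a.txt, b.txt, g.txt}
After op 15 (git commit): modified={c.txt} staged={none}
After op 16 (git commit): modified={c.txt} staged={none}
After op 17 (modify f.txt): modified={c.txt, f.txt} staged={none}
After op 18 (git add c.txt): modified={f.txt} staged={c.txt}
After op 19 (modify g.txt): modified={f.txt, g.txt} staged={c.txt}
After op 20 (modify a.txt): modified={a.txt, f.txt, g.txt} staged={c.txt}
After op 21 (git commit): modified={a.txt, f.txt, g.txt} staged={none}
After op 22 (git add f.txt): modified={a.txt, g.txt} staged={f.txt}

Answer: a.txt, g.txt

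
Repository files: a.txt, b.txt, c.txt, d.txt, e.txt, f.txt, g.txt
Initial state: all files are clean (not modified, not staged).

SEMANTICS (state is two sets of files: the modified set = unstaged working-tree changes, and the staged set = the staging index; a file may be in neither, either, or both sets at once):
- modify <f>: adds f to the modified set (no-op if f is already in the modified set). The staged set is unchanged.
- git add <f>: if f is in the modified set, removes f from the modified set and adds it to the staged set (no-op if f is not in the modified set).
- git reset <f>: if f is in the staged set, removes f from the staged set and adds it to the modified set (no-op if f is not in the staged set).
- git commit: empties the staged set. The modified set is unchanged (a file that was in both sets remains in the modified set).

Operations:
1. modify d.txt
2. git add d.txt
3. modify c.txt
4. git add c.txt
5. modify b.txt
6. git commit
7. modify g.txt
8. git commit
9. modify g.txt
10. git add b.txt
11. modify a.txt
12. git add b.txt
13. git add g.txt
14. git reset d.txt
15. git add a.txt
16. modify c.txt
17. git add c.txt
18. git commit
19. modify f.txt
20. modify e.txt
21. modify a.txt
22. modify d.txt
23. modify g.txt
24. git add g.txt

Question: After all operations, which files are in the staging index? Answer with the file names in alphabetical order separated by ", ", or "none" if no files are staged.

Answer: g.txt

Derivation:
After op 1 (modify d.txt): modified={d.txt} staged={none}
After op 2 (git add d.txt): modified={none} staged={d.txt}
After op 3 (modify c.txt): modified={c.txt} staged={d.txt}
After op 4 (git add c.txt): modified={none} staged={c.txt, d.txt}
After op 5 (modify b.txt): modified={b.txt} staged={c.txt, d.txt}
After op 6 (git commit): modified={b.txt} staged={none}
After op 7 (modify g.txt): modified={b.txt, g.txt} staged={none}
After op 8 (git commit): modified={b.txt, g.txt} staged={none}
After op 9 (modify g.txt): modified={b.txt, g.txt} staged={none}
After op 10 (git add b.txt): modified={g.txt} staged={b.txt}
After op 11 (modify a.txt): modified={a.txt, g.txt} staged={b.txt}
After op 12 (git add b.txt): modified={a.txt, g.txt} staged={b.txt}
After op 13 (git add g.txt): modified={a.txt} staged={b.txt, g.txt}
After op 14 (git reset d.txt): modified={a.txt} staged={b.txt, g.txt}
After op 15 (git add a.txt): modified={none} staged={a.txt, b.txt, g.txt}
After op 16 (modify c.txt): modified={c.txt} staged={a.txt, b.txt, g.txt}
After op 17 (git add c.txt): modified={none} staged={a.txt, b.txt, c.txt, g.txt}
After op 18 (git commit): modified={none} staged={none}
After op 19 (modify f.txt): modified={f.txt} staged={none}
After op 20 (modify e.txt): modified={e.txt, f.txt} staged={none}
After op 21 (modify a.txt): modified={a.txt, e.txt, f.txt} staged={none}
After op 22 (modify d.txt): modified={a.txt, d.txt, e.txt, f.txt} staged={none}
After op 23 (modify g.txt): modified={a.txt, d.txt, e.txt, f.txt, g.txt} staged={none}
After op 24 (git add g.txt): modified={a.txt, d.txt, e.txt, f.txt} staged={g.txt}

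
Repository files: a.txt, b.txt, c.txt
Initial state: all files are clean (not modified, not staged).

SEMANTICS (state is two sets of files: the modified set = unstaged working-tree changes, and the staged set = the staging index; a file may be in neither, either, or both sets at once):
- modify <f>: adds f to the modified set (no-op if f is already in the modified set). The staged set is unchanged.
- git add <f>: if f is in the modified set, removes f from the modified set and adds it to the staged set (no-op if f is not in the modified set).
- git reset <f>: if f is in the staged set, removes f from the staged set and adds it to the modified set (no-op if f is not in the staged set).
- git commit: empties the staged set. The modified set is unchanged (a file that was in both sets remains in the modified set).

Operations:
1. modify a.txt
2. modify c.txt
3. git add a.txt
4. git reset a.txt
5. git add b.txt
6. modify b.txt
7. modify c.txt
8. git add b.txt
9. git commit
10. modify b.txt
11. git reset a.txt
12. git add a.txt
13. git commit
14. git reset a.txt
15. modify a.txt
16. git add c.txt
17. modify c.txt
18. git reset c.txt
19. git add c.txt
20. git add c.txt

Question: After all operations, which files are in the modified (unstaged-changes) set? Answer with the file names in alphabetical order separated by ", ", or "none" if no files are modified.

After op 1 (modify a.txt): modified={a.txt} staged={none}
After op 2 (modify c.txt): modified={a.txt, c.txt} staged={none}
After op 3 (git add a.txt): modified={c.txt} staged={a.txt}
After op 4 (git reset a.txt): modified={a.txt, c.txt} staged={none}
After op 5 (git add b.txt): modified={a.txt, c.txt} staged={none}
After op 6 (modify b.txt): modified={a.txt, b.txt, c.txt} staged={none}
After op 7 (modify c.txt): modified={a.txt, b.txt, c.txt} staged={none}
After op 8 (git add b.txt): modified={a.txt, c.txt} staged={b.txt}
After op 9 (git commit): modified={a.txt, c.txt} staged={none}
After op 10 (modify b.txt): modified={a.txt, b.txt, c.txt} staged={none}
After op 11 (git reset a.txt): modified={a.txt, b.txt, c.txt} staged={none}
After op 12 (git add a.txt): modified={b.txt, c.txt} staged={a.txt}
After op 13 (git commit): modified={b.txt, c.txt} staged={none}
After op 14 (git reset a.txt): modified={b.txt, c.txt} staged={none}
After op 15 (modify a.txt): modified={a.txt, b.txt, c.txt} staged={none}
After op 16 (git add c.txt): modified={a.txt, b.txt} staged={c.txt}
After op 17 (modify c.txt): modified={a.txt, b.txt, c.txt} staged={c.txt}
After op 18 (git reset c.txt): modified={a.txt, b.txt, c.txt} staged={none}
After op 19 (git add c.txt): modified={a.txt, b.txt} staged={c.txt}
After op 20 (git add c.txt): modified={a.txt, b.txt} staged={c.txt}

Answer: a.txt, b.txt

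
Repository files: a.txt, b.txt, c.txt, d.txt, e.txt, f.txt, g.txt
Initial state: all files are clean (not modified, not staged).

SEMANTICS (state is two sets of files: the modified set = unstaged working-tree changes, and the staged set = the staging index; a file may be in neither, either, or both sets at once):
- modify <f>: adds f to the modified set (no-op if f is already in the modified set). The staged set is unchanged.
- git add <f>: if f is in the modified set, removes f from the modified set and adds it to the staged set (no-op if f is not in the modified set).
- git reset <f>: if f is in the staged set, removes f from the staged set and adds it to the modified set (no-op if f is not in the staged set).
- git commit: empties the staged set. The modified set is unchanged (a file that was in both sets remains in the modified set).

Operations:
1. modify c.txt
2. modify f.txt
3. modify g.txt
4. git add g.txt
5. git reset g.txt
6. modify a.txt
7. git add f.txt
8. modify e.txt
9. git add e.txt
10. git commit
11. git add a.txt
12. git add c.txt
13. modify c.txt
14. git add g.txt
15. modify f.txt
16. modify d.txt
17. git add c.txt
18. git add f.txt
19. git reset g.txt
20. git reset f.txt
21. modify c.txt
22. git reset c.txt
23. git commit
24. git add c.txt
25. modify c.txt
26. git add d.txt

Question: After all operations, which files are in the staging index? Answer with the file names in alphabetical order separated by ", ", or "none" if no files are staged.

Answer: c.txt, d.txt

Derivation:
After op 1 (modify c.txt): modified={c.txt} staged={none}
After op 2 (modify f.txt): modified={c.txt, f.txt} staged={none}
After op 3 (modify g.txt): modified={c.txt, f.txt, g.txt} staged={none}
After op 4 (git add g.txt): modified={c.txt, f.txt} staged={g.txt}
After op 5 (git reset g.txt): modified={c.txt, f.txt, g.txt} staged={none}
After op 6 (modify a.txt): modified={a.txt, c.txt, f.txt, g.txt} staged={none}
After op 7 (git add f.txt): modified={a.txt, c.txt, g.txt} staged={f.txt}
After op 8 (modify e.txt): modified={a.txt, c.txt, e.txt, g.txt} staged={f.txt}
After op 9 (git add e.txt): modified={a.txt, c.txt, g.txt} staged={e.txt, f.txt}
After op 10 (git commit): modified={a.txt, c.txt, g.txt} staged={none}
After op 11 (git add a.txt): modified={c.txt, g.txt} staged={a.txt}
After op 12 (git add c.txt): modified={g.txt} staged={a.txt, c.txt}
After op 13 (modify c.txt): modified={c.txt, g.txt} staged={a.txt, c.txt}
After op 14 (git add g.txt): modified={c.txt} staged={a.txt, c.txt, g.txt}
After op 15 (modify f.txt): modified={c.txt, f.txt} staged={a.txt, c.txt, g.txt}
After op 16 (modify d.txt): modified={c.txt, d.txt, f.txt} staged={a.txt, c.txt, g.txt}
After op 17 (git add c.txt): modified={d.txt, f.txt} staged={a.txt, c.txt, g.txt}
After op 18 (git add f.txt): modified={d.txt} staged={a.txt, c.txt, f.txt, g.txt}
After op 19 (git reset g.txt): modified={d.txt, g.txt} staged={a.txt, c.txt, f.txt}
After op 20 (git reset f.txt): modified={d.txt, f.txt, g.txt} staged={a.txt, c.txt}
After op 21 (modify c.txt): modified={c.txt, d.txt, f.txt, g.txt} staged={a.txt, c.txt}
After op 22 (git reset c.txt): modified={c.txt, d.txt, f.txt, g.txt} staged={a.txt}
After op 23 (git commit): modified={c.txt, d.txt, f.txt, g.txt} staged={none}
After op 24 (git add c.txt): modified={d.txt, f.txt, g.txt} staged={c.txt}
After op 25 (modify c.txt): modified={c.txt, d.txt, f.txt, g.txt} staged={c.txt}
After op 26 (git add d.txt): modified={c.txt, f.txt, g.txt} staged={c.txt, d.txt}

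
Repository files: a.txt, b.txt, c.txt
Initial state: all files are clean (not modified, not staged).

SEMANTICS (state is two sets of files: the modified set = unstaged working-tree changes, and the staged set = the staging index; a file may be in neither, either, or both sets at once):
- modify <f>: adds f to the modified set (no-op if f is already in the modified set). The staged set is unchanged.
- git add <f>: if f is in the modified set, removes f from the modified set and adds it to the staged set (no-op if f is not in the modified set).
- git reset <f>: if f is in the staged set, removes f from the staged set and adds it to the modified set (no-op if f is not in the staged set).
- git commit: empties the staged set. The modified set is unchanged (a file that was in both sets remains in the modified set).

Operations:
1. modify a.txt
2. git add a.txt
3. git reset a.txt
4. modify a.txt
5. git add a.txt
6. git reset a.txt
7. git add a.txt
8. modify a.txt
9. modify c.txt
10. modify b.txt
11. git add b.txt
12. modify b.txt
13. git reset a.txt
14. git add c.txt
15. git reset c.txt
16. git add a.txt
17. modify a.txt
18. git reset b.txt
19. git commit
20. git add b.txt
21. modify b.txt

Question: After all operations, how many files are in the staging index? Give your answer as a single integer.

After op 1 (modify a.txt): modified={a.txt} staged={none}
After op 2 (git add a.txt): modified={none} staged={a.txt}
After op 3 (git reset a.txt): modified={a.txt} staged={none}
After op 4 (modify a.txt): modified={a.txt} staged={none}
After op 5 (git add a.txt): modified={none} staged={a.txt}
After op 6 (git reset a.txt): modified={a.txt} staged={none}
After op 7 (git add a.txt): modified={none} staged={a.txt}
After op 8 (modify a.txt): modified={a.txt} staged={a.txt}
After op 9 (modify c.txt): modified={a.txt, c.txt} staged={a.txt}
After op 10 (modify b.txt): modified={a.txt, b.txt, c.txt} staged={a.txt}
After op 11 (git add b.txt): modified={a.txt, c.txt} staged={a.txt, b.txt}
After op 12 (modify b.txt): modified={a.txt, b.txt, c.txt} staged={a.txt, b.txt}
After op 13 (git reset a.txt): modified={a.txt, b.txt, c.txt} staged={b.txt}
After op 14 (git add c.txt): modified={a.txt, b.txt} staged={b.txt, c.txt}
After op 15 (git reset c.txt): modified={a.txt, b.txt, c.txt} staged={b.txt}
After op 16 (git add a.txt): modified={b.txt, c.txt} staged={a.txt, b.txt}
After op 17 (modify a.txt): modified={a.txt, b.txt, c.txt} staged={a.txt, b.txt}
After op 18 (git reset b.txt): modified={a.txt, b.txt, c.txt} staged={a.txt}
After op 19 (git commit): modified={a.txt, b.txt, c.txt} staged={none}
After op 20 (git add b.txt): modified={a.txt, c.txt} staged={b.txt}
After op 21 (modify b.txt): modified={a.txt, b.txt, c.txt} staged={b.txt}
Final staged set: {b.txt} -> count=1

Answer: 1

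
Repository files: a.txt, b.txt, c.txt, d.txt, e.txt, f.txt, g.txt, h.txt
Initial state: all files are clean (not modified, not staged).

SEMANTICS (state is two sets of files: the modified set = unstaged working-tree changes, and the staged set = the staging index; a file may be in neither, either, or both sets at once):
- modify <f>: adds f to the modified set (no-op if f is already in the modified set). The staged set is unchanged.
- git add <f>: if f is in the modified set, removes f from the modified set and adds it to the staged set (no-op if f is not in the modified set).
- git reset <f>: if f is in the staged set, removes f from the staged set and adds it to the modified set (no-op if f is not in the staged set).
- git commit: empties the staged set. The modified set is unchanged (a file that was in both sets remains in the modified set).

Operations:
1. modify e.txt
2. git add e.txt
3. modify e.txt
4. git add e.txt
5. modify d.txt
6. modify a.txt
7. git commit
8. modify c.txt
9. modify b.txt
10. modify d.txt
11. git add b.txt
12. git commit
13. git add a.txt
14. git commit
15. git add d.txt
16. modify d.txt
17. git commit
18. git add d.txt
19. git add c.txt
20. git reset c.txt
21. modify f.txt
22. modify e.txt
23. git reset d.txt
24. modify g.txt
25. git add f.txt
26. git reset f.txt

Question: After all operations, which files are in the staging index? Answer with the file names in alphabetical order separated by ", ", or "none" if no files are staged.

Answer: none

Derivation:
After op 1 (modify e.txt): modified={e.txt} staged={none}
After op 2 (git add e.txt): modified={none} staged={e.txt}
After op 3 (modify e.txt): modified={e.txt} staged={e.txt}
After op 4 (git add e.txt): modified={none} staged={e.txt}
After op 5 (modify d.txt): modified={d.txt} staged={e.txt}
After op 6 (modify a.txt): modified={a.txt, d.txt} staged={e.txt}
After op 7 (git commit): modified={a.txt, d.txt} staged={none}
After op 8 (modify c.txt): modified={a.txt, c.txt, d.txt} staged={none}
After op 9 (modify b.txt): modified={a.txt, b.txt, c.txt, d.txt} staged={none}
After op 10 (modify d.txt): modified={a.txt, b.txt, c.txt, d.txt} staged={none}
After op 11 (git add b.txt): modified={a.txt, c.txt, d.txt} staged={b.txt}
After op 12 (git commit): modified={a.txt, c.txt, d.txt} staged={none}
After op 13 (git add a.txt): modified={c.txt, d.txt} staged={a.txt}
After op 14 (git commit): modified={c.txt, d.txt} staged={none}
After op 15 (git add d.txt): modified={c.txt} staged={d.txt}
After op 16 (modify d.txt): modified={c.txt, d.txt} staged={d.txt}
After op 17 (git commit): modified={c.txt, d.txt} staged={none}
After op 18 (git add d.txt): modified={c.txt} staged={d.txt}
After op 19 (git add c.txt): modified={none} staged={c.txt, d.txt}
After op 20 (git reset c.txt): modified={c.txt} staged={d.txt}
After op 21 (modify f.txt): modified={c.txt, f.txt} staged={d.txt}
After op 22 (modify e.txt): modified={c.txt, e.txt, f.txt} staged={d.txt}
After op 23 (git reset d.txt): modified={c.txt, d.txt, e.txt, f.txt} staged={none}
After op 24 (modify g.txt): modified={c.txt, d.txt, e.txt, f.txt, g.txt} staged={none}
After op 25 (git add f.txt): modified={c.txt, d.txt, e.txt, g.txt} staged={f.txt}
After op 26 (git reset f.txt): modified={c.txt, d.txt, e.txt, f.txt, g.txt} staged={none}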